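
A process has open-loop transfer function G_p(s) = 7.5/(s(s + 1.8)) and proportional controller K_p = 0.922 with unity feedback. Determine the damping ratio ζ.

ζ = 0.342

With unity feedback the closed-loop characteristic equation is s² + 1.8s + 0.922·7.5 = s² + 1.8s + 6.915 = 0.
So ω_n² = 6.915 ⇒ ω_n = 2.63 rad/s, and ζ = 1.8/(2ω_n) = 0.342.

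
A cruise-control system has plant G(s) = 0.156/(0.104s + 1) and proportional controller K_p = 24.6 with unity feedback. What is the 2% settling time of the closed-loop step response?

Closed loop: T(s) = K_p·G/(1+K_p·G) = 3.838/(0.104s + 1 + 3.838), with pole at s = −(1 + 3.838)/0.104 = −46.52.
τ = 1/46.52 = 0.0215 s, so 2% settling time ≈ 4τ = 0.086 s.

T_s ≈ 0.086 s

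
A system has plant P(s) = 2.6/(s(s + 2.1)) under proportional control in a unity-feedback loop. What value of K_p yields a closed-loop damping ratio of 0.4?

K_p = 2.65

Closed-loop characteristic equation: s² + 2.1s + K_p·2.6 = 0.
So ω_n = √(2.6K_p) and 2ζω_n = 2.1, giving ζ = 2.1/(2√(2.6K_p)).
Setting ζ = 0.4: √(2.6K_p) = 2.1/(2·0.4) = 2.625, so K_p = 6.891/2.6 = 2.65.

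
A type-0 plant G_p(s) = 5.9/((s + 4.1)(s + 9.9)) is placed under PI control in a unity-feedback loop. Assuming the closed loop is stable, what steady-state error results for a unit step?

0

The PI controller's integrator makes the forward path type 1, so e_ss to a step is zero.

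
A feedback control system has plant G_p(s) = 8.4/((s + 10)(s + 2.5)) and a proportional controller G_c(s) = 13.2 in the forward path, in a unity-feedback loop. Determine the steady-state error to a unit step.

0.184

The loop is type 0. Static position error constant K_pos = G_c(0)·G_p(0) = 13.2·0.336 = 4.435.
Steady-state error to a unit step: e_ss = 1/(1+K_pos) = 1/5.435 = 0.184.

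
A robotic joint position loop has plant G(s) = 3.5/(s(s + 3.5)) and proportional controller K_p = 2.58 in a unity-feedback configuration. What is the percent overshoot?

10.5%

Closed-loop characteristic equation: s² + 3.5s + 9.03 = 0, so ω_n = 3.005 rad/s and ζ = 3.5/(2·3.005) = 0.5824.
%OS = 100·exp(−πζ/√(1−ζ²)) = 100·exp(−π·0.5824/√0.6609) = 10.5%.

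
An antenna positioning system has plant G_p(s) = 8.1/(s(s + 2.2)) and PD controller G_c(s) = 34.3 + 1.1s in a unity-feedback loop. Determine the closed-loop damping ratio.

Forward path: (34.3 + 1.1s)·8.1/(s(s+2.2)). The closed-loop characteristic equation is s² + (2.2 + 8.1·1.1)s + 8.1·34.3 = 0.
That is s² + 11.11s + 277.8 = 0, so ω_n = 16.67 rad/s and ζ = 11.11/(2·16.67) = 0.3333.

ζ = 0.333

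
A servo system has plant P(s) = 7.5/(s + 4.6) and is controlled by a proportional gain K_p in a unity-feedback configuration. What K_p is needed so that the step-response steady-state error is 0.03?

Steady-state error for a unit step on this type-0 loop is 1/(1 + K_p·P(0)).
P(0) = 1.63. Require 1/(1 + K_p·1.63) = 0.03, so 1 + 1.63·K_p = 33.33.
K_p = (33.33 − 1)/1.63 = 19.8.

K_p = 19.8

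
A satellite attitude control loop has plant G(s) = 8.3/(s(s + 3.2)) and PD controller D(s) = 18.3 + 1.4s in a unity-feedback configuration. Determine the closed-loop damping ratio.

Forward path: (18.3 + 1.4s)·8.3/(s(s+3.2)). The closed-loop characteristic equation is s² + (3.2 + 8.3·1.4)s + 8.3·18.3 = 0.
That is s² + 14.82s + 151.9 = 0, so ω_n = 12.32 rad/s and ζ = 14.82/(2·12.32) = 0.6012.

ζ = 0.601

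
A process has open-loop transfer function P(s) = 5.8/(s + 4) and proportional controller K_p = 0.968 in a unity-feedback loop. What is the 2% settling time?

Closed-loop transfer function: T(s) = K_p·P(s)/(1 + K_p·P(s)) = 5.614/(s + 4 + 5.614) = 5.614/(s + 9.614).
Time constant τ = 1/9.614 = 0.104 s, so the 2% settling time is about 4τ = 0.416 s.

T_s ≈ 0.416 s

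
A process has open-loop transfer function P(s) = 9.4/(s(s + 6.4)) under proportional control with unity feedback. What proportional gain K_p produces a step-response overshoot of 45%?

K_p = 18

From %OS = 100·exp(−πζ/√(1−ζ²)) = 45%, ζ = −ln(0.45)/√(π²+ln²(0.45)) = 0.2463.
Characteristic equation s² + 6.4s + 9.4K_p = 0 gives ζ = 6.4/(2√(9.4K_p)).
Setting ζ = 0.2463: √(9.4K_p) = 6.4/(2·0.2463) = 12.99, so K_p = 168.7/9.4 = 18.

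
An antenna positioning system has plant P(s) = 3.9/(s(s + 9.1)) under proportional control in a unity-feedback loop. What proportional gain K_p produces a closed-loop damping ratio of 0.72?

K_p = 10.2

Closed-loop characteristic equation: s² + 9.1s + K_p·3.9 = 0.
So ω_n = √(3.9K_p) and 2ζω_n = 9.1, giving ζ = 9.1/(2√(3.9K_p)).
Setting ζ = 0.72: √(3.9K_p) = 9.1/(2·0.72) = 6.319, so K_p = 39.94/3.9 = 10.2.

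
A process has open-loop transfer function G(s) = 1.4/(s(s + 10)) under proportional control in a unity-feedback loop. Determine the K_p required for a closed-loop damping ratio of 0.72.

Closed-loop characteristic equation: s² + 10s + K_p·1.4 = 0.
So ω_n = √(1.4K_p) and 2ζω_n = 10, giving ζ = 10/(2√(1.4K_p)).
Setting ζ = 0.72: √(1.4K_p) = 10/(2·0.72) = 6.944, so K_p = 48.23/1.4 = 34.4.

K_p = 34.4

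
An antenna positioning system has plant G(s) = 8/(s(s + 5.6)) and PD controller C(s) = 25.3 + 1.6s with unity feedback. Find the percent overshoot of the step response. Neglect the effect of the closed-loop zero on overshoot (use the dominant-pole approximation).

Forward path: (25.3 + 1.6s)·8/(s(s+5.6)). The closed-loop characteristic equation is s² + (5.6 + 8·1.6)s + 8·25.3 = 0.
That is s² + 18.4s + 202.4 = 0, so ω_n = 14.23 rad/s and ζ = 18.4/(2·14.23) = 0.6467.
%OS = 100·exp(−πζ/√(1−ζ²)) = 6.97%.

6.97%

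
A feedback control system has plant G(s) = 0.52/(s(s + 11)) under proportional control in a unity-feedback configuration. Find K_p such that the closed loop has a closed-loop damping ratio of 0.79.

K_p = 93.2

Closed-loop characteristic equation: s² + 11s + K_p·0.52 = 0.
So ω_n = √(0.52K_p) and 2ζω_n = 11, giving ζ = 11/(2√(0.52K_p)).
Setting ζ = 0.79: √(0.52K_p) = 11/(2·0.79) = 6.962, so K_p = 48.47/0.52 = 93.2.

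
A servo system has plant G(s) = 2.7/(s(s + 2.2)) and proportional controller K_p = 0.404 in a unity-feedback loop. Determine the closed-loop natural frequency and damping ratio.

The closed-loop denominator is s(s+2.2) + 0.404·2.7 = s² + 2.2s + 1.091.
Matching s² + 2ζω_n s + ω_n²: ω_n = √1.091 = 1.044 rad/s and 2ζω_n = 2.2, so ζ = 2.2/(2·1.044) = 1.05.

ω_n = 1.04 rad/s, ζ = 1.05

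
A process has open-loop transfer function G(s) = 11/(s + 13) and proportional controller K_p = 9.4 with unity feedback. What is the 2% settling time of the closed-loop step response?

T_s ≈ 0.0344 s

Closed-loop transfer function: T(s) = K_p·G(s)/(1 + K_p·G(s)) = 103.4/(s + 13 + 103.4) = 103.4/(s + 116.4).
Time constant τ = 1/116.4 = 0.008591 s, so the 2% settling time is about 4τ = 0.0344 s.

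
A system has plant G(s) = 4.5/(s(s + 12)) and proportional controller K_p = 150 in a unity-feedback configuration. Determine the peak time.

T_p = 0.124 s

The closed-loop denominator s² + 12s + 675 gives ω_n = √675 = 25.98 and ζ = 12/(2ω_n) = 0.2309.
Damped frequency ω_d = ω_n√(1−ζ²) = 25.28 rad/s, so peak time T_p = π/ω_d = 0.124 s.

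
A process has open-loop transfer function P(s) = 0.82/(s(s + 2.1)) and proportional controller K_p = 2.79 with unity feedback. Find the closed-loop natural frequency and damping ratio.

1 + K_p·P(s) = 0 gives s² + 2.1s + 2.288 = 0.
Matching s² + 2ζω_n s + ω_n²: ω_n = √2.288 = 1.513 rad/s and 2ζω_n = 2.1, so ζ = 2.1/(2·1.513) = 0.694.

ω_n = 1.51 rad/s, ζ = 0.694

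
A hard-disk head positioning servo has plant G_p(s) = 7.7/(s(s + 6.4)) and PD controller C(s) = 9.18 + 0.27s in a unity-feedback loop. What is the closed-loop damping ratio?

ζ = 0.504

Forward path: (9.18 + 0.27s)·7.7/(s(s+6.4)). The closed-loop characteristic equation is s² + (6.4 + 7.7·0.27)s + 7.7·9.18 = 0.
That is s² + 8.479s + 70.69 = 0, so ω_n = 8.407 rad/s and ζ = 8.479/(2·8.407) = 0.5043.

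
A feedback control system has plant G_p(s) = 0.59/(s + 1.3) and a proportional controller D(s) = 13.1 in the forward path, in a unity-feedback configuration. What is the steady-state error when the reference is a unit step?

0.144

The loop is type 0. Static position error constant K_pos = D(0)·G_p(0) = 13.1·0.4538 = 5.945.
Steady-state error to a unit step: e_ss = 1/(1+K_pos) = 1/6.945 = 0.144.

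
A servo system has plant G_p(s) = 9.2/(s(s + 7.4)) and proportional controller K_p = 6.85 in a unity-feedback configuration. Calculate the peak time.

From 1 + K_pG_p(s) = 0: s² + 7.4s + 63.02 = 0 ⇒ ω_n = 7.939, ζ = 0.4661.
Damped frequency ω_d = ω_n√(1−ζ²) = 7.024 rad/s, so peak time T_p = π/ω_d = 0.447 s.

T_p = 0.447 s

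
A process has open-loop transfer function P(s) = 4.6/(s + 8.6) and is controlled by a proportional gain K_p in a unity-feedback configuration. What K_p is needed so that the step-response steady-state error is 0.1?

K_p = 16.8

Steady-state error for a unit step on this type-0 loop is 1/(1 + K_p·P(0)).
P(0) = 0.5349. Require 1/(1 + K_p·0.5349) = 0.1, so 1 + 0.5349·K_p = 10.
K_p = (10 − 1)/0.5349 = 16.8.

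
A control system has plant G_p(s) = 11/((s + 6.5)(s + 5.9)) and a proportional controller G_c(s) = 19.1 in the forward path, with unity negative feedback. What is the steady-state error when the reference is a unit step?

0.154

The loop is type 0. Static position error constant K_pos = G_c(0)·G_p(0) = 19.1·0.2868 = 5.478.
Steady-state error to a unit step: e_ss = 1/(1+K_pos) = 1/6.478 = 0.154.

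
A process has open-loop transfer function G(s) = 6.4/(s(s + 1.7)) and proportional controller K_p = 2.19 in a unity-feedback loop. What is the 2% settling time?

T_s ≈ 4.71 s

Closed-loop characteristic equation: s² + 1.7s + 14.02 = 0, so ω_n = 3.744 rad/s and ζ = 1.7/(2·3.744) = 0.227.
2% settling time T_s ≈ 4/(ζω_n) = 4/0.85 = 4.71 s.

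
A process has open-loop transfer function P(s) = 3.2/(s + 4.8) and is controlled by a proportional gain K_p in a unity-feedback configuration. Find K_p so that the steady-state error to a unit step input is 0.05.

K_p = 28.5

Steady-state error for a unit step on this type-0 loop is 1/(1 + K_p·P(0)).
P(0) = 0.6667. Require 1/(1 + K_p·0.6667) = 0.05, so 1 + 0.6667·K_p = 20.
K_p = (20 − 1)/0.6667 = 28.5.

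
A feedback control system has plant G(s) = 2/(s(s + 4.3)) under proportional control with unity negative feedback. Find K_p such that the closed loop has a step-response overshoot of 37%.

K_p = 25.4

From %OS = 100·exp(−πζ/√(1−ζ²)) = 37%, ζ = −ln(0.37)/√(π²+ln²(0.37)) = 0.3017.
Characteristic equation s² + 4.3s + 2K_p = 0 gives ζ = 4.3/(2√(2K_p)).
Setting ζ = 0.3017: √(2K_p) = 4.3/(2·0.3017) = 7.126, so K_p = 50.77/2 = 25.4.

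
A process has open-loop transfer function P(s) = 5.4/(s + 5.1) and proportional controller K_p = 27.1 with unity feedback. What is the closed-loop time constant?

Closed-loop transfer function: T(s) = K_p·P(s)/(1 + K_p·P(s)) = 146.3/(s + 5.1 + 146.3) = 146.3/(s + 151.4).
Time constant τ = 1/151.4 = 0.0066 s.

τ = 0.0066 s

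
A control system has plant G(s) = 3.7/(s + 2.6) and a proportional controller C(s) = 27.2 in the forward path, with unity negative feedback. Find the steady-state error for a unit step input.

The loop is type 0. Static position error constant K_pos = C(0)·G(0) = 27.2·1.423 = 38.71.
Steady-state error to a unit step: e_ss = 1/(1+K_pos) = 1/39.71 = 0.0252.

0.0252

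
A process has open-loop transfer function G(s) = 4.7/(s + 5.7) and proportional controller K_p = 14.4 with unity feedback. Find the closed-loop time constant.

τ = 0.0136 s

Closed-loop transfer function: T(s) = K_p·G(s)/(1 + K_p·G(s)) = 67.68/(s + 5.7 + 67.68) = 67.68/(s + 73.38).
Time constant τ = 1/73.38 = 0.0136 s.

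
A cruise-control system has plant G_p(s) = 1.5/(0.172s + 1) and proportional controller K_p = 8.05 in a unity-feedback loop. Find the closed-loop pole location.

s = -76.02

Closed loop: T(s) = K_p·G_p/(1+K_p·G_p) = 12.08/(0.172s + 1 + 12.08), with pole at s = −(1 + 12.08)/0.172 = −76.02.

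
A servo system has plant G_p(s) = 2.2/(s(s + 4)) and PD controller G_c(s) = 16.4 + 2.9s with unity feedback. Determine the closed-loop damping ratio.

Forward path: (16.4 + 2.9s)·2.2/(s(s+4)). The closed-loop characteristic equation is s² + (4 + 2.2·2.9)s + 2.2·16.4 = 0.
That is s² + 10.38s + 36.08 = 0, so ω_n = 6.007 rad/s and ζ = 10.38/(2·6.007) = 0.864.

ζ = 0.864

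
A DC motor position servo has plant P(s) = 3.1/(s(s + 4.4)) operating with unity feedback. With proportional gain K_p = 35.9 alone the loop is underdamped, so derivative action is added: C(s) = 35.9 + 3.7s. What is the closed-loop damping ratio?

Forward path: (35.9 + 3.7s)·3.1/(s(s+4.4)). The closed-loop characteristic equation is s² + (4.4 + 3.1·3.7)s + 3.1·35.9 = 0.
That is s² + 15.87s + 111.3 = 0, so ω_n = 10.55 rad/s and ζ = 15.87/(2·10.55) = 0.7522.

ζ = 0.752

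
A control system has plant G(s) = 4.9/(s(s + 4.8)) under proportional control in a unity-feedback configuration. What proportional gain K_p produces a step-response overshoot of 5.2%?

From %OS = 100·exp(−πζ/√(1−ζ²)) = 5.2%, ζ = −ln(0.052)/√(π²+ln²(0.052)) = 0.6853.
Characteristic equation s² + 4.8s + 4.9K_p = 0 gives ζ = 4.8/(2√(4.9K_p)).
Setting ζ = 0.6853: √(4.9K_p) = 4.8/(2·0.6853) = 3.502, so K_p = 12.26/4.9 = 2.5.

K_p = 2.5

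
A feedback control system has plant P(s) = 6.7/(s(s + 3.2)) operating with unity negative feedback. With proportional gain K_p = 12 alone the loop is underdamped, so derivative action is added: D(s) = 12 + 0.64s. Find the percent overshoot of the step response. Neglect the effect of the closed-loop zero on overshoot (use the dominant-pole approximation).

Forward path: (12 + 0.64s)·6.7/(s(s+3.2)). The closed-loop characteristic equation is s² + (3.2 + 6.7·0.64)s + 6.7·12 = 0.
That is s² + 7.488s + 80.4 = 0, so ω_n = 8.967 rad/s and ζ = 7.488/(2·8.967) = 0.4175.
%OS = 100·exp(−πζ/√(1−ζ²)) = 23.6%.

23.6%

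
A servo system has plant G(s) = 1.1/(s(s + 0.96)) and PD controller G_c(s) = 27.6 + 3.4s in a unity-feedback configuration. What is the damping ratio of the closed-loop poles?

Forward path: (27.6 + 3.4s)·1.1/(s(s+0.96)). The closed-loop characteristic equation is s² + (0.96 + 1.1·3.4)s + 1.1·27.6 = 0.
That is s² + 4.7s + 30.36 = 0, so ω_n = 5.51 rad/s and ζ = 4.7/(2·5.51) = 0.4265.

ζ = 0.426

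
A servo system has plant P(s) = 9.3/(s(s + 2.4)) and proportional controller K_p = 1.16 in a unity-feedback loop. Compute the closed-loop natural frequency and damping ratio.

ω_n = 3.28 rad/s, ζ = 0.365

The closed-loop denominator is s(s+2.4) + 1.16·9.3 = s² + 2.4s + 10.79.
So ω_n² = 10.79 ⇒ ω_n = 3.285 rad/s, and ζ = 2.4/(2ω_n) = 0.365.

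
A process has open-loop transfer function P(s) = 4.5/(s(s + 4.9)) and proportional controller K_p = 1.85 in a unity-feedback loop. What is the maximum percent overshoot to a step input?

The closed-loop denominator s² + 4.9s + 8.325 gives ω_n = √8.325 = 2.885 and ζ = 4.9/(2ω_n) = 0.8491.
%OS = 100·exp(−πζ/√(1−ζ²)) = 100·exp(−π·0.8491/√0.279) = 0.641%.

0.641%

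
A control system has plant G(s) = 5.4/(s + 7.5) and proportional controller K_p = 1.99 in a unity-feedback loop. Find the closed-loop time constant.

Closed-loop transfer function: T(s) = K_p·G(s)/(1 + K_p·G(s)) = 10.75/(s + 7.5 + 10.75) = 10.75/(s + 18.25).
Time constant τ = 1/18.25 = 0.0548 s.

τ = 0.0548 s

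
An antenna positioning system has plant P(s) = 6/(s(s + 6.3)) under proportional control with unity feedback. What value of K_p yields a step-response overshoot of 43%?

From %OS = 100·exp(−πζ/√(1−ζ²)) = 43%, ζ = −ln(0.43)/√(π²+ln²(0.43)) = 0.2594.
Characteristic equation s² + 6.3s + 6K_p = 0 gives ζ = 6.3/(2√(6K_p)).
Setting ζ = 0.2594: √(6K_p) = 6.3/(2·0.2594) = 12.14, so K_p = 147.4/6 = 24.6.

K_p = 24.6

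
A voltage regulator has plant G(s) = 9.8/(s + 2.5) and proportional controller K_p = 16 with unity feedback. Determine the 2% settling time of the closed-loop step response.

T_s ≈ 0.0251 s

Closed-loop transfer function: T(s) = K_p·G(s)/(1 + K_p·G(s)) = 156.8/(s + 2.5 + 156.8) = 156.8/(s + 159.3).
Time constant τ = 1/159.3 = 0.006277 s, so the 2% settling time is about 4τ = 0.0251 s.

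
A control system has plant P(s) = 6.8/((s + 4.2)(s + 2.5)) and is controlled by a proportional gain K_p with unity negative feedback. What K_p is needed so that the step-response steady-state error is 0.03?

The loop is type 0, so e_ss(step) = 1/(1 + K_pos) with K_pos = K_p·P(0).
P(0) = 0.6476. Require 1/(1 + K_p·0.6476) = 0.03, so 1 + 0.6476·K_p = 33.33.
K_p = (33.33 − 1)/0.6476 = 49.9.

K_p = 49.9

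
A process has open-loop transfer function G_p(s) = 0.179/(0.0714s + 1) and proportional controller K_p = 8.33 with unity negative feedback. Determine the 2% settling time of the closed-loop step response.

Closed loop: T(s) = K_p·G_p/(1+K_p·G_p) = 1.491/(0.0714s + 1 + 1.491), with pole at s = −(1 + 1.491)/0.0714 = −34.89.
τ = 1/34.89 = 0.02866 s, so 2% settling time ≈ 4τ = 0.115 s.

T_s ≈ 0.115 s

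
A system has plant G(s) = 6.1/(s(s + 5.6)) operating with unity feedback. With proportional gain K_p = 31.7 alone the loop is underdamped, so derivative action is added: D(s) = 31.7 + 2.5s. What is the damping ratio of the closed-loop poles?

ζ = 0.75

Forward path: (31.7 + 2.5s)·6.1/(s(s+5.6)). The closed-loop characteristic equation is s² + (5.6 + 6.1·2.5)s + 6.1·31.7 = 0.
That is s² + 20.85s + 193.4 = 0, so ω_n = 13.91 rad/s and ζ = 20.85/(2·13.91) = 0.7497.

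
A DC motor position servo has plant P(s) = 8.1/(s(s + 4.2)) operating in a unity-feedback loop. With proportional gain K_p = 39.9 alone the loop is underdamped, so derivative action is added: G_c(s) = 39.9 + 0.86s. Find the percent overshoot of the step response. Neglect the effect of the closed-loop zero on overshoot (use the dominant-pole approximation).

Forward path: (39.9 + 0.86s)·8.1/(s(s+4.2)). The closed-loop characteristic equation is s² + (4.2 + 8.1·0.86)s + 8.1·39.9 = 0.
That is s² + 11.17s + 323.2 = 0, so ω_n = 17.98 rad/s and ζ = 11.17/(2·17.98) = 0.3106.
%OS = 100·exp(−πζ/√(1−ζ²)) = 35.8%.

35.8%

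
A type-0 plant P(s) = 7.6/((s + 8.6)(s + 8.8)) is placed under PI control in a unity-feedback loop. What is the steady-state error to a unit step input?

The PI controller's integrator makes the forward path type 1, so e_ss to a step is zero.

0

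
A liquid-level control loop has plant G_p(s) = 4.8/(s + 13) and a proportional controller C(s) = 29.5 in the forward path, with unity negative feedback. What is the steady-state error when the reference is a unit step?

The loop is type 0. Static position error constant K_pos = C(0)·G_p(0) = 29.5·0.3692 = 10.89.
Steady-state error to a unit step: e_ss = 1/(1+K_pos) = 1/11.89 = 0.0841.

0.0841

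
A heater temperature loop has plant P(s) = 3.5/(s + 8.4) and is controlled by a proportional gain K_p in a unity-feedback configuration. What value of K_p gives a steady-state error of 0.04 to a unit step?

The loop is type 0, so e_ss(step) = 1/(1 + K_pos) with K_pos = K_p·P(0).
P(0) = 0.4167. Require 1/(1 + K_p·0.4167) = 0.04, so 1 + 0.4167·K_p = 25.
K_p = (25 − 1)/0.4167 = 57.6.

K_p = 57.6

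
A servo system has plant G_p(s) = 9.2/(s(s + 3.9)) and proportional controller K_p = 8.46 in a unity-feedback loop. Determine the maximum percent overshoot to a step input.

The closed-loop denominator s² + 3.9s + 77.83 gives ω_n = √77.83 = 8.822 and ζ = 3.9/(2ω_n) = 0.221.
%OS = 100·exp(−πζ/√(1−ζ²)) = 100·exp(−π·0.221/√0.9511) = 49.1%.

49.1%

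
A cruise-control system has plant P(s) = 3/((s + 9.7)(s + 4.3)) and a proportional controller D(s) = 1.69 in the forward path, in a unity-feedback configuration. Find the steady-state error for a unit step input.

The loop is type 0. Static position error constant K_pos = D(0)·P(0) = 1.69·0.07193 = 0.1216.
Steady-state error to a unit step: e_ss = 1/(1+K_pos) = 1/1.122 = 0.892.

0.892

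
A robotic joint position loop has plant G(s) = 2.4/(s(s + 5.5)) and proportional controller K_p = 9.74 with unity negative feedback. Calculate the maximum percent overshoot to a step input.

11.4%

From 1 + K_pG(s) = 0: s² + 5.5s + 23.38 = 0 ⇒ ω_n = 4.835, ζ = 0.5688.
%OS = 100·exp(−πζ/√(1−ζ²)) = 100·exp(−π·0.5688/√0.6765) = 11.4%.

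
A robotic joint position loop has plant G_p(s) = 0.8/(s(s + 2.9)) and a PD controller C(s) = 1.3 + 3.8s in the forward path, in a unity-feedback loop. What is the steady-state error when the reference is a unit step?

The open loop C(s)G_p(s) has a pole at the origin (type 1), so the static position error constant is infinite and e_ss = 1/(1+∞) = 0.

0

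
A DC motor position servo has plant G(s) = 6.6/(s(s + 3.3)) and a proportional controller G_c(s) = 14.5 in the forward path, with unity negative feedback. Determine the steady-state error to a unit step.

0

The open loop G_c(s)G(s) has a pole at the origin (type 1), so the static position error constant is infinite and e_ss = 1/(1+∞) = 0.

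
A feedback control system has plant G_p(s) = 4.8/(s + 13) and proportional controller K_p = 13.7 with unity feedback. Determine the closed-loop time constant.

τ = 0.0127 s

Closed-loop transfer function: T(s) = K_p·G_p(s)/(1 + K_p·G_p(s)) = 65.76/(s + 13 + 65.76) = 65.76/(s + 78.76).
Time constant τ = 1/78.76 = 0.0127 s.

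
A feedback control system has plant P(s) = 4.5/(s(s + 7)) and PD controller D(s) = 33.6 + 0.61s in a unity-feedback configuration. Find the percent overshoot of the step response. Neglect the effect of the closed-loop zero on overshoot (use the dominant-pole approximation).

25.8%

Forward path: (33.6 + 0.61s)·4.5/(s(s+7)). The closed-loop characteristic equation is s² + (7 + 4.5·0.61)s + 4.5·33.6 = 0.
That is s² + 9.745s + 151.2 = 0, so ω_n = 12.3 rad/s and ζ = 9.745/(2·12.3) = 0.3963.
%OS = 100·exp(−πζ/√(1−ζ²)) = 25.8%.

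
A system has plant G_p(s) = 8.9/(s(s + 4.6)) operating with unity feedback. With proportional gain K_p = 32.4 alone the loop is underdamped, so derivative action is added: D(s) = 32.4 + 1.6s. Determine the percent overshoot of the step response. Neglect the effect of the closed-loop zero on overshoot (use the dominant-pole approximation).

Forward path: (32.4 + 1.6s)·8.9/(s(s+4.6)). The closed-loop characteristic equation is s² + (4.6 + 8.9·1.6)s + 8.9·32.4 = 0.
That is s² + 18.84s + 288.4 = 0, so ω_n = 16.98 rad/s and ζ = 18.84/(2·16.98) = 0.5547.
%OS = 100·exp(−πζ/√(1−ζ²)) = 12.3%.

12.3%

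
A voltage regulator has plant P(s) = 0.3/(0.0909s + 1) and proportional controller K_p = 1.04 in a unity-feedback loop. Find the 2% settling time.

T_s ≈ 0.277 s

Closed loop: T(s) = K_p·P/(1+K_p·P) = 0.312/(0.0909s + 1 + 0.312), with pole at s = −(1 + 0.312)/0.0909 = −14.43.
τ = 1/14.43 = 0.06928 s, so 2% settling time ≈ 4τ = 0.277 s.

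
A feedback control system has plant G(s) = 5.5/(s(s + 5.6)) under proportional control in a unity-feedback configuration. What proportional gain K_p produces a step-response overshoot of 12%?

K_p = 4.55

From %OS = 100·exp(−πζ/√(1−ζ²)) = 12%, ζ = −ln(0.12)/√(π²+ln²(0.12)) = 0.5594.
Characteristic equation s² + 5.6s + 5.5K_p = 0 gives ζ = 5.6/(2√(5.5K_p)).
Setting ζ = 0.5594: √(5.5K_p) = 5.6/(2·0.5594) = 5.005, so K_p = 25.05/5.5 = 4.55.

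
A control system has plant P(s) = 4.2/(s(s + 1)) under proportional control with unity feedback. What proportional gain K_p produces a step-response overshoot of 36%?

K_p = 0.622

From %OS = 100·exp(−πζ/√(1−ζ²)) = 36%, ζ = −ln(0.36)/√(π²+ln²(0.36)) = 0.3093.
Characteristic equation s² + 1s + 4.2K_p = 0 gives ζ = 1/(2√(4.2K_p)).
Setting ζ = 0.3093: √(4.2K_p) = 1/(2·0.3093) = 1.617, so K_p = 2.614/4.2 = 0.622.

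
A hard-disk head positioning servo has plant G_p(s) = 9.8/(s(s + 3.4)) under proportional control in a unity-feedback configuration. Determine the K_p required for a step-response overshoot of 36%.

K_p = 3.08

From %OS = 100·exp(−πζ/√(1−ζ²)) = 36%, ζ = −ln(0.36)/√(π²+ln²(0.36)) = 0.3093.
Characteristic equation s² + 3.4s + 9.8K_p = 0 gives ζ = 3.4/(2√(9.8K_p)).
Setting ζ = 0.3093: √(9.8K_p) = 3.4/(2·0.3093) = 5.497, so K_p = 30.22/9.8 = 3.08.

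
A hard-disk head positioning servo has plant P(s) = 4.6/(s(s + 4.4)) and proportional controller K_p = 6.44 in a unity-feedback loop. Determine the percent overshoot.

The closed-loop denominator s² + 4.4s + 29.62 gives ω_n = √29.62 = 5.443 and ζ = 4.4/(2ω_n) = 0.4042.
%OS = 100·exp(−πζ/√(1−ζ²)) = 100·exp(−π·0.4042/√0.8366) = 24.9%.

24.9%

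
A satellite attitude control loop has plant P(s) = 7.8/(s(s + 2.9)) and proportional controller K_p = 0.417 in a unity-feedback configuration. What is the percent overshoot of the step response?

Closed-loop characteristic equation: s² + 2.9s + 3.253 = 0, so ω_n = 1.803 rad/s and ζ = 2.9/(2·1.803) = 0.804.
%OS = 100·exp(−πζ/√(1−ζ²)) = 100·exp(−π·0.804/√0.3536) = 1.43%.

1.43%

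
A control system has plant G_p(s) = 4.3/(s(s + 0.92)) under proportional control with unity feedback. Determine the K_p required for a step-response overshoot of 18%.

From %OS = 100·exp(−πζ/√(1−ζ²)) = 18%, ζ = −ln(0.18)/√(π²+ln²(0.18)) = 0.4791.
Characteristic equation s² + 0.92s + 4.3K_p = 0 gives ζ = 0.92/(2√(4.3K_p)).
Setting ζ = 0.4791: √(4.3K_p) = 0.92/(2·0.4791) = 0.9601, so K_p = 0.9218/4.3 = 0.214.

K_p = 0.214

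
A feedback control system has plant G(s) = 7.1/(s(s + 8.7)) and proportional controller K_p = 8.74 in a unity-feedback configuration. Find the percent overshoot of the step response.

12.5%

From 1 + K_pG(s) = 0: s² + 8.7s + 62.05 = 0 ⇒ ω_n = 7.877, ζ = 0.5522.
%OS = 100·exp(−πζ/√(1−ζ²)) = 100·exp(−π·0.5522/√0.6951) = 12.5%.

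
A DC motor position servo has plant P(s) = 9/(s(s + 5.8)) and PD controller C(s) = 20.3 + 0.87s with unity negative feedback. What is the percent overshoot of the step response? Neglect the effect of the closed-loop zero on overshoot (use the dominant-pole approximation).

16%

Forward path: (20.3 + 0.87s)·9/(s(s+5.8)). The closed-loop characteristic equation is s² + (5.8 + 9·0.87)s + 9·20.3 = 0.
That is s² + 13.63s + 182.7 = 0, so ω_n = 13.52 rad/s and ζ = 13.63/(2·13.52) = 0.5042.
%OS = 100·exp(−πζ/√(1−ζ²)) = 16%.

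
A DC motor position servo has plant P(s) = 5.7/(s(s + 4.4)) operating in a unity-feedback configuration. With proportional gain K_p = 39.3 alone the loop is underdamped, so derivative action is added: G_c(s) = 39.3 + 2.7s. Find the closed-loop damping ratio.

ζ = 0.661

Forward path: (39.3 + 2.7s)·5.7/(s(s+4.4)). The closed-loop characteristic equation is s² + (4.4 + 5.7·2.7)s + 5.7·39.3 = 0.
That is s² + 19.79s + 224 = 0, so ω_n = 14.97 rad/s and ζ = 19.79/(2·14.97) = 0.6611.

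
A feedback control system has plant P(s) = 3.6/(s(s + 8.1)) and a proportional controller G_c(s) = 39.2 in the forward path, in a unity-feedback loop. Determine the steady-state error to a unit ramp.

0.0574

The loop has one pole at the origin (type 1). Velocity error constant K_v = lim_{s→0} s·G_c(s)P(s) = 39.2·3.6/8.1 = 17.42.
Steady-state error to a unit ramp: e_ss = 1/K_v = 0.0574.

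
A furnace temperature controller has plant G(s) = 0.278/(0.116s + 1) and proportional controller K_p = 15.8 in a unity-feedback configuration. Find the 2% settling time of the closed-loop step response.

T_s ≈ 0.086 s

Closed loop: T(s) = K_p·G/(1+K_p·G) = 4.392/(0.116s + 1 + 4.392), with pole at s = −(1 + 4.392)/0.116 = −46.49.
τ = 1/46.49 = 0.02151 s, so 2% settling time ≈ 4τ = 0.086 s.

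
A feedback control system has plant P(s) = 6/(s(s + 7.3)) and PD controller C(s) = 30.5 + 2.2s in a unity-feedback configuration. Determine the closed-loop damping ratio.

Forward path: (30.5 + 2.2s)·6/(s(s+7.3)). The closed-loop characteristic equation is s² + (7.3 + 6·2.2)s + 6·30.5 = 0.
That is s² + 20.5s + 183 = 0, so ω_n = 13.53 rad/s and ζ = 20.5/(2·13.53) = 0.7577.

ζ = 0.758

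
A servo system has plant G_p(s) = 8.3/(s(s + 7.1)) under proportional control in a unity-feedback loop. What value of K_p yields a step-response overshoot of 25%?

From %OS = 100·exp(−πζ/√(1−ζ²)) = 25%, ζ = −ln(0.25)/√(π²+ln²(0.25)) = 0.4037.
Characteristic equation s² + 7.1s + 8.3K_p = 0 gives ζ = 7.1/(2√(8.3K_p)).
Setting ζ = 0.4037: √(8.3K_p) = 7.1/(2·0.4037) = 8.793, so K_p = 77.32/8.3 = 9.32.

K_p = 9.32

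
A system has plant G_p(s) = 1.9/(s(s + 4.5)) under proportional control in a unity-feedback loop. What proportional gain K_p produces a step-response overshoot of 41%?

From %OS = 100·exp(−πζ/√(1−ζ²)) = 41%, ζ = −ln(0.41)/√(π²+ln²(0.41)) = 0.273.
Characteristic equation s² + 4.5s + 1.9K_p = 0 gives ζ = 4.5/(2√(1.9K_p)).
Setting ζ = 0.273: √(1.9K_p) = 4.5/(2·0.273) = 8.241, so K_p = 67.92/1.9 = 35.7.

K_p = 35.7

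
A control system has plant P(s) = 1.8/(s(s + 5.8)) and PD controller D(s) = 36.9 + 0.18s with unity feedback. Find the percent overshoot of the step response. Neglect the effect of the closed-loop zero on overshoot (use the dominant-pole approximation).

28%

Forward path: (36.9 + 0.18s)·1.8/(s(s+5.8)). The closed-loop characteristic equation is s² + (5.8 + 1.8·0.18)s + 1.8·36.9 = 0.
That is s² + 6.124s + 66.42 = 0, so ω_n = 8.15 rad/s and ζ = 6.124/(2·8.15) = 0.3757.
%OS = 100·exp(−πζ/√(1−ζ²)) = 28%.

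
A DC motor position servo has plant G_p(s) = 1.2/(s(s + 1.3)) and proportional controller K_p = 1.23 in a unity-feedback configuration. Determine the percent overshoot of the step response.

Closed-loop characteristic equation: s² + 1.3s + 1.476 = 0, so ω_n = 1.215 rad/s and ζ = 1.3/(2·1.215) = 0.535.
%OS = 100·exp(−πζ/√(1−ζ²)) = 100·exp(−π·0.535/√0.7138) = 13.7%.

13.7%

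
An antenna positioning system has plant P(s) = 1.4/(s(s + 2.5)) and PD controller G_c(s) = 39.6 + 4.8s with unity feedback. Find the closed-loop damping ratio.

Forward path: (39.6 + 4.8s)·1.4/(s(s+2.5)). The closed-loop characteristic equation is s² + (2.5 + 1.4·4.8)s + 1.4·39.6 = 0.
That is s² + 9.22s + 55.44 = 0, so ω_n = 7.446 rad/s and ζ = 9.22/(2·7.446) = 0.6191.

ζ = 0.619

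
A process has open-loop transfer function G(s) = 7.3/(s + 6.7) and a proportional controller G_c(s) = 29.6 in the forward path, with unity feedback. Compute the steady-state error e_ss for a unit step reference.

The loop is type 0. Static position error constant K_pos = G_c(0)·G(0) = 29.6·1.09 = 32.25.
Steady-state error to a unit step: e_ss = 1/(1+K_pos) = 1/33.25 = 0.0301.

0.0301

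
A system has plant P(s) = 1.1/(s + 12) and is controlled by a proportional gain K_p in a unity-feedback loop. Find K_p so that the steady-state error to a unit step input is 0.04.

K_p = 262

The loop is type 0, so e_ss(step) = 1/(1 + K_pos) with K_pos = K_p·P(0).
P(0) = 0.09167. Require 1/(1 + K_p·0.09167) = 0.04, so 1 + 0.09167·K_p = 25.
K_p = (25 − 1)/0.09167 = 262.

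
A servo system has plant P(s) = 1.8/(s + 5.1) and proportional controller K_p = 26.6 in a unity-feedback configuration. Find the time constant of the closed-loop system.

τ = 0.0189 s

Closed-loop transfer function: T(s) = K_p·P(s)/(1 + K_p·P(s)) = 47.88/(s + 5.1 + 47.88) = 47.88/(s + 52.98).
Time constant τ = 1/52.98 = 0.0189 s.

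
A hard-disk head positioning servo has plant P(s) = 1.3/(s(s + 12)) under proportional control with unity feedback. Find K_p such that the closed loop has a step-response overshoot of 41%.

K_p = 372

From %OS = 100·exp(−πζ/√(1−ζ²)) = 41%, ζ = −ln(0.41)/√(π²+ln²(0.41)) = 0.273.
Characteristic equation s² + 12s + 1.3K_p = 0 gives ζ = 12/(2√(1.3K_p)).
Setting ζ = 0.273: √(1.3K_p) = 12/(2·0.273) = 21.98, so K_p = 483/1.3 = 372.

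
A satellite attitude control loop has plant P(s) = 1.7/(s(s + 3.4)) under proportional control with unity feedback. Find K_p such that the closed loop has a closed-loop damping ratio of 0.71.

Closed-loop characteristic equation: s² + 3.4s + K_p·1.7 = 0.
So ω_n = √(1.7K_p) and 2ζω_n = 3.4, giving ζ = 3.4/(2√(1.7K_p)).
Setting ζ = 0.71: √(1.7K_p) = 3.4/(2·0.71) = 2.394, so K_p = 5.733/1.7 = 3.37.

K_p = 3.37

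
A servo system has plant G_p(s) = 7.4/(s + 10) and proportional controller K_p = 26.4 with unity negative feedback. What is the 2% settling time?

T_s ≈ 0.0195 s

Closed-loop transfer function: T(s) = K_p·G_p(s)/(1 + K_p·G_p(s)) = 195.4/(s + 10 + 195.4) = 195.4/(s + 205.4).
Time constant τ = 1/205.4 = 0.004869 s, so the 2% settling time is about 4τ = 0.0195 s.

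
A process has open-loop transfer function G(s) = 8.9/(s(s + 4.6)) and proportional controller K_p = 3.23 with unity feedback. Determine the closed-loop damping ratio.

With unity feedback the closed-loop characteristic equation is s² + 4.6s + 3.23·8.9 = s² + 4.6s + 28.75 = 0.
So ω_n² = 28.75 ⇒ ω_n = 5.362 rad/s, and ζ = 4.6/(2ω_n) = 0.429.

ζ = 0.429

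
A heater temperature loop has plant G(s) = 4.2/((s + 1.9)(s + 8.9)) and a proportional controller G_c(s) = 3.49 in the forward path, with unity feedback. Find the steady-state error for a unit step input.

The loop is type 0. Static position error constant K_pos = G_c(0)·G(0) = 3.49·0.2484 = 0.8668.
Steady-state error to a unit step: e_ss = 1/(1+K_pos) = 1/1.867 = 0.536.

0.536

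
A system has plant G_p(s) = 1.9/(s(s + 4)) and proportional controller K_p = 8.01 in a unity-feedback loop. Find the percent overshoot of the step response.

15.3%

From 1 + K_pG_p(s) = 0: s² + 4s + 15.22 = 0 ⇒ ω_n = 3.901, ζ = 0.5127.
%OS = 100·exp(−πζ/√(1−ζ²)) = 100·exp(−π·0.5127/√0.7372) = 15.3%.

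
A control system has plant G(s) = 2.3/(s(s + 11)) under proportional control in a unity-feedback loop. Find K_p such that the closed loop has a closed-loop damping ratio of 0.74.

Closed-loop characteristic equation: s² + 11s + K_p·2.3 = 0.
So ω_n = √(2.3K_p) and 2ζω_n = 11, giving ζ = 11/(2√(2.3K_p)).
Setting ζ = 0.74: √(2.3K_p) = 11/(2·0.74) = 7.432, so K_p = 55.24/2.3 = 24.

K_p = 24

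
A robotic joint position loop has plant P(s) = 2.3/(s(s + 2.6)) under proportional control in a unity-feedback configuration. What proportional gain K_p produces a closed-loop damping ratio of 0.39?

Closed-loop characteristic equation: s² + 2.6s + K_p·2.3 = 0.
So ω_n = √(2.3K_p) and 2ζω_n = 2.6, giving ζ = 2.6/(2√(2.3K_p)).
Setting ζ = 0.39: √(2.3K_p) = 2.6/(2·0.39) = 3.333, so K_p = 11.11/2.3 = 4.83.

K_p = 4.83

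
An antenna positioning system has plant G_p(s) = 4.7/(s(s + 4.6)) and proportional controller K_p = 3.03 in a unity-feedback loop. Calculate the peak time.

T_p = 1.05 s

From 1 + K_pG_p(s) = 0: s² + 4.6s + 14.24 = 0 ⇒ ω_n = 3.774, ζ = 0.6095.
Damped frequency ω_d = ω_n√(1−ζ²) = 2.992 rad/s, so peak time T_p = π/ω_d = 1.05 s.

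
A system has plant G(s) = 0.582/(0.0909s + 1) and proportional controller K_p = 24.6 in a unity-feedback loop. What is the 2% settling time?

T_s ≈ 0.0237 s

Closed loop: T(s) = K_p·G/(1+K_p·G) = 14.32/(0.0909s + 1 + 14.32), with pole at s = −(1 + 14.32)/0.0909 = −168.5.
τ = 1/168.5 = 0.005935 s, so 2% settling time ≈ 4τ = 0.0237 s.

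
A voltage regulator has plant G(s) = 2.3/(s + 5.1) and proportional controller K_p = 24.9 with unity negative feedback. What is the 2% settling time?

T_s ≈ 0.0641 s

Closed-loop transfer function: T(s) = K_p·G(s)/(1 + K_p·G(s)) = 57.27/(s + 5.1 + 57.27) = 57.27/(s + 62.37).
Time constant τ = 1/62.37 = 0.01603 s, so the 2% settling time is about 4τ = 0.0641 s.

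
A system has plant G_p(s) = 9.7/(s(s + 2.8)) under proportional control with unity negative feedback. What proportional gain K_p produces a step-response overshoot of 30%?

K_p = 1.58

From %OS = 100·exp(−πζ/√(1−ζ²)) = 30%, ζ = −ln(0.3)/√(π²+ln²(0.3)) = 0.3579.
Characteristic equation s² + 2.8s + 9.7K_p = 0 gives ζ = 2.8/(2√(9.7K_p)).
Setting ζ = 0.3579: √(9.7K_p) = 2.8/(2·0.3579) = 3.912, so K_p = 15.31/9.7 = 1.58.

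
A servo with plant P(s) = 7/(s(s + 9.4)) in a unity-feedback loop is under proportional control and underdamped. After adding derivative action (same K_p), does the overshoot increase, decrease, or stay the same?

With PD the characteristic equation becomes s² + (a + K·K_d)s + K·K_p = 0; the damping term grows, ζ rises, overshoot falls.

decrease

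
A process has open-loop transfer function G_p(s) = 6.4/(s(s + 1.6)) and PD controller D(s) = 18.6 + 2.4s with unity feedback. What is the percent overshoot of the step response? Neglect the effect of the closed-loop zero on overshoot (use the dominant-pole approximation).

2.06%

Forward path: (18.6 + 2.4s)·6.4/(s(s+1.6)). The closed-loop characteristic equation is s² + (1.6 + 6.4·2.4)s + 6.4·18.6 = 0.
That is s² + 16.96s + 119 = 0, so ω_n = 10.91 rad/s and ζ = 16.96/(2·10.91) = 0.7772.
%OS = 100·exp(−πζ/√(1−ζ²)) = 2.06%.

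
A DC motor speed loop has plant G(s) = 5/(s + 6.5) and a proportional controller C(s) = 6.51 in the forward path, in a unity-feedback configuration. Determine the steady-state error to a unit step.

The loop is type 0. Static position error constant K_pos = C(0)·G(0) = 6.51·0.7692 = 5.008.
Steady-state error to a unit step: e_ss = 1/(1+K_pos) = 1/6.008 = 0.166.

0.166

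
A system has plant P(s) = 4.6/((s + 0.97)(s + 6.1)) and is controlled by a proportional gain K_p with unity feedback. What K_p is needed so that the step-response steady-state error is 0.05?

Steady-state error for a unit step on this type-0 loop is 1/(1 + K_p·P(0)).
P(0) = 0.7774. Require 1/(1 + K_p·0.7774) = 0.05, so 1 + 0.7774·K_p = 20.
K_p = (20 − 1)/0.7774 = 24.4.

K_p = 24.4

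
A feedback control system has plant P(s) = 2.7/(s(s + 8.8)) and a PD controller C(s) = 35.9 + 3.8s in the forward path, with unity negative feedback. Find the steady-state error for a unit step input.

0

The open loop C(s)P(s) has a pole at the origin (type 1), so the static position error constant is infinite and e_ss = 1/(1+∞) = 0.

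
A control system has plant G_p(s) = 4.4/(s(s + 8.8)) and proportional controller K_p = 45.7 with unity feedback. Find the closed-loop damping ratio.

The closed-loop denominator is s(s+8.8) + 45.7·4.4 = s² + 8.8s + 201.1.
So ω_n² = 201.1 ⇒ ω_n = 14.18 rad/s, and ζ = 8.8/(2ω_n) = 0.31.

ζ = 0.31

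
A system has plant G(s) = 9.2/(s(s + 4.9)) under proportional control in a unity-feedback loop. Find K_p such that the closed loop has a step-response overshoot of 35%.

K_p = 6.5

From %OS = 100·exp(−πζ/√(1−ζ²)) = 35%, ζ = −ln(0.35)/√(π²+ln²(0.35)) = 0.3169.
Characteristic equation s² + 4.9s + 9.2K_p = 0 gives ζ = 4.9/(2√(9.2K_p)).
Setting ζ = 0.3169: √(9.2K_p) = 4.9/(2·0.3169) = 7.73, so K_p = 59.76/9.2 = 6.5.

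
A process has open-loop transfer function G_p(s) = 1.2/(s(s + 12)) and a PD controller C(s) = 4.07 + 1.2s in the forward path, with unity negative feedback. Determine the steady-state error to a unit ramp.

2.46

The loop has one pole at the origin (type 1). Velocity error constant K_v = lim_{s→0} s·C(s)G_p(s) = 4.07·1.2/12 = 0.407.
Steady-state error to a unit ramp: e_ss = 1/K_v = 2.46.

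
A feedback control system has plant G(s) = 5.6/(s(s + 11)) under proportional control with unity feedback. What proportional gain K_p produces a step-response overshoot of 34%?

K_p = 51.2

From %OS = 100·exp(−πζ/√(1−ζ²)) = 34%, ζ = −ln(0.34)/√(π²+ln²(0.34)) = 0.3248.
Characteristic equation s² + 11s + 5.6K_p = 0 gives ζ = 11/(2√(5.6K_p)).
Setting ζ = 0.3248: √(5.6K_p) = 11/(2·0.3248) = 16.93, so K_p = 286.8/5.6 = 51.2.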